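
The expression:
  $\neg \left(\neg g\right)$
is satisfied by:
  {g: True}


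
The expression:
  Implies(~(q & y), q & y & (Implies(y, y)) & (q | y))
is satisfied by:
  {y: True, q: True}


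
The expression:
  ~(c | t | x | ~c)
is never true.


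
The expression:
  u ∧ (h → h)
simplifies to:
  u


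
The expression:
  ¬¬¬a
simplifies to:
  ¬a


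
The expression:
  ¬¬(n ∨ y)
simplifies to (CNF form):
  n ∨ y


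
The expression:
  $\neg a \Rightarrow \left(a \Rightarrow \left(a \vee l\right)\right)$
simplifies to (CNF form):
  $\text{True}$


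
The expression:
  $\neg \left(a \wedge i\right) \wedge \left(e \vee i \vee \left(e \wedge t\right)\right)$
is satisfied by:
  {e: True, a: False, i: False}
  {i: True, e: True, a: False}
  {i: True, e: False, a: False}
  {a: True, e: True, i: False}


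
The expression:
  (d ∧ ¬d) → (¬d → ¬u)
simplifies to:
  True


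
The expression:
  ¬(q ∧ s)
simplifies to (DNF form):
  ¬q ∨ ¬s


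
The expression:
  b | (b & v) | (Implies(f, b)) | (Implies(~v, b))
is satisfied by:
  {b: True, v: True, f: False}
  {b: True, v: False, f: False}
  {v: True, b: False, f: False}
  {b: False, v: False, f: False}
  {f: True, b: True, v: True}
  {f: True, b: True, v: False}
  {f: True, v: True, b: False}


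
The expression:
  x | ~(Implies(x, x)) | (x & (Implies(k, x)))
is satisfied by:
  {x: True}


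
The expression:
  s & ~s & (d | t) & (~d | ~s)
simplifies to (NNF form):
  False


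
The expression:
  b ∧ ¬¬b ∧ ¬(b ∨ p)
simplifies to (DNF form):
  False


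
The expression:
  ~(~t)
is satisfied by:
  {t: True}


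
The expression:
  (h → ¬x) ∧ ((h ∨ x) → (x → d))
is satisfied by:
  {d: True, x: False, h: False}
  {d: False, x: False, h: False}
  {h: True, d: True, x: False}
  {h: True, d: False, x: False}
  {x: True, d: True, h: False}


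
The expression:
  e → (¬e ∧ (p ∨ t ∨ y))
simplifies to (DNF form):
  ¬e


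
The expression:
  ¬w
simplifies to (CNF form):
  ¬w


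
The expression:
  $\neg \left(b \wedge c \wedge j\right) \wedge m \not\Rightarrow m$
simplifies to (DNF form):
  $\text{False}$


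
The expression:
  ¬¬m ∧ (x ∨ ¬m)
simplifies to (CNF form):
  m ∧ x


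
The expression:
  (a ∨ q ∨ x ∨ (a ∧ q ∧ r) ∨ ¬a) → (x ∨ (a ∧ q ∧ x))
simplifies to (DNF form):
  x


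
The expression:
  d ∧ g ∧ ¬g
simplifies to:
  False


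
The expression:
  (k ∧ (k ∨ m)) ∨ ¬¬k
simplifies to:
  k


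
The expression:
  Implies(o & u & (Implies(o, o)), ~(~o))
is always true.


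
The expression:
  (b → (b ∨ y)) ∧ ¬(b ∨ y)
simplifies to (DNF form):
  ¬b ∧ ¬y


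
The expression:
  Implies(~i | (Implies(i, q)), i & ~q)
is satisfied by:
  {i: True, q: False}


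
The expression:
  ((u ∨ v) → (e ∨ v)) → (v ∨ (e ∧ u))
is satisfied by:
  {v: True, u: True}
  {v: True, u: False}
  {u: True, v: False}


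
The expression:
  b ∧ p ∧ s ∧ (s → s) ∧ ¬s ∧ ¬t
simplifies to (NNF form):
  False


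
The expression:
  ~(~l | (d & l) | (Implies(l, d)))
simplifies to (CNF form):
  l & ~d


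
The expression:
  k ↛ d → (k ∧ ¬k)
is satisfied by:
  {d: True, k: False}
  {k: False, d: False}
  {k: True, d: True}


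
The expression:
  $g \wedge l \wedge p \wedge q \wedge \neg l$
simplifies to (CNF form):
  $\text{False}$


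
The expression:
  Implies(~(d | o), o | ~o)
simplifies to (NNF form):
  True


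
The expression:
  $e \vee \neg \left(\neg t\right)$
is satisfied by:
  {t: True, e: True}
  {t: True, e: False}
  {e: True, t: False}


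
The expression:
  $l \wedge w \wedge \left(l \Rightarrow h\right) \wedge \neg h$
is never true.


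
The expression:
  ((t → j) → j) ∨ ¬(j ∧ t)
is always true.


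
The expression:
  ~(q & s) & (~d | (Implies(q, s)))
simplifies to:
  ~q | (~d & ~s)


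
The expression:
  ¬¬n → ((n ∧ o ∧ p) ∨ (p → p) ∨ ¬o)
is always true.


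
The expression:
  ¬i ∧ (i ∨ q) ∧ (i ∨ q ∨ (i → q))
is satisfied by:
  {q: True, i: False}


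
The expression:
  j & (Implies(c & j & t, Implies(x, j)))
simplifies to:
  j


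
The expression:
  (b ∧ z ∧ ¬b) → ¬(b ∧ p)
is always true.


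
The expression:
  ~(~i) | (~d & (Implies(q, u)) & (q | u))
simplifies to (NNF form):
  i | (u & ~d)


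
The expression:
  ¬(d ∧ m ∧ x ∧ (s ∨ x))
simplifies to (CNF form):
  ¬d ∨ ¬m ∨ ¬x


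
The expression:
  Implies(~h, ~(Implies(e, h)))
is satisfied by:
  {e: True, h: True}
  {e: True, h: False}
  {h: True, e: False}


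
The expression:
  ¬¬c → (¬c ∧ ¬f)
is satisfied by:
  {c: False}


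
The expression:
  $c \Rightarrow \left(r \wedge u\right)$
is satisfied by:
  {u: True, r: True, c: False}
  {u: True, r: False, c: False}
  {r: True, u: False, c: False}
  {u: False, r: False, c: False}
  {u: True, c: True, r: True}


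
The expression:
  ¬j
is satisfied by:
  {j: False}


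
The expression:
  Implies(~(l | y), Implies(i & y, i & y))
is always true.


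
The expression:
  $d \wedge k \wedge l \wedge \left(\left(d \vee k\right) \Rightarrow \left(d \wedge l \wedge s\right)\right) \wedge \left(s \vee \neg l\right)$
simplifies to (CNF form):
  $d \wedge k \wedge l \wedge s$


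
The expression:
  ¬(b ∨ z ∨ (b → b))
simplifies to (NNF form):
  False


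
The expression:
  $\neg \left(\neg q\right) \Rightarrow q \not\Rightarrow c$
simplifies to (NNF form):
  $\neg c \vee \neg q$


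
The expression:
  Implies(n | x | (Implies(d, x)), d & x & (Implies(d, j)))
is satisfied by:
  {j: True, d: True, n: False, x: False}
  {d: True, j: False, n: False, x: False}
  {x: True, j: True, d: True, n: False}
  {x: True, d: True, n: True, j: True}


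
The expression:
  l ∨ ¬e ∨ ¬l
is always true.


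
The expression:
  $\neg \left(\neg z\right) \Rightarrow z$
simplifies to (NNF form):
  $\text{True}$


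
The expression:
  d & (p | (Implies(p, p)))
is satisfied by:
  {d: True}


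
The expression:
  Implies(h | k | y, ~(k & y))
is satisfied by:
  {k: False, y: False}
  {y: True, k: False}
  {k: True, y: False}


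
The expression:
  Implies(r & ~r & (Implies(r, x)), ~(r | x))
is always true.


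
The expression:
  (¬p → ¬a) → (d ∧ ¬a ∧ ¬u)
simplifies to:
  (a ∨ d) ∧ (a ∨ ¬u) ∧ (¬a ∨ ¬p)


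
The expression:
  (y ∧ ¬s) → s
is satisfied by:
  {s: True, y: False}
  {y: False, s: False}
  {y: True, s: True}


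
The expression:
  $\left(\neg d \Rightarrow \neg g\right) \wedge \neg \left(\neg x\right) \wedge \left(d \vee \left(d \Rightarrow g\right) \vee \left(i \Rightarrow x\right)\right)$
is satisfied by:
  {x: True, d: True, g: False}
  {x: True, g: False, d: False}
  {x: True, d: True, g: True}


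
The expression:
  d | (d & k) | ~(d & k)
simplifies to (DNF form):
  True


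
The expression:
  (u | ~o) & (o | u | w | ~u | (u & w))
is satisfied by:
  {u: True, o: False}
  {o: False, u: False}
  {o: True, u: True}


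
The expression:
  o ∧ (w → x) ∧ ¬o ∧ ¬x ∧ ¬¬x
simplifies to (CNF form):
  False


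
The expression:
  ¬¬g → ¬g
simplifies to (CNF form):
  ¬g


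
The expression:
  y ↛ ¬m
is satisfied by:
  {m: True, y: True}


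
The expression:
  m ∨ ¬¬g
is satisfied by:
  {m: True, g: True}
  {m: True, g: False}
  {g: True, m: False}


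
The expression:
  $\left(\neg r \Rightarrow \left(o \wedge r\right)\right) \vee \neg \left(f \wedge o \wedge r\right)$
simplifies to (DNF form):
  $\text{True}$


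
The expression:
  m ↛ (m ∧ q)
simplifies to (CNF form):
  m ∧ ¬q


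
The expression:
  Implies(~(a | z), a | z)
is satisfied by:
  {a: True, z: True}
  {a: True, z: False}
  {z: True, a: False}


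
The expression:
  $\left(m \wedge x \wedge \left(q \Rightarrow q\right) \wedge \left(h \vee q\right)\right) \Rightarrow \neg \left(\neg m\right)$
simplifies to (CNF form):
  $\text{True}$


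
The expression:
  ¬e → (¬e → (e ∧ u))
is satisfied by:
  {e: True}


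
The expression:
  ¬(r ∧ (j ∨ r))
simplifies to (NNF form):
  ¬r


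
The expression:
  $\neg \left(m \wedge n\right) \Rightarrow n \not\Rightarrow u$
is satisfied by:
  {m: True, n: True, u: False}
  {n: True, u: False, m: False}
  {m: True, u: True, n: True}


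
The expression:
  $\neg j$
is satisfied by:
  {j: False}


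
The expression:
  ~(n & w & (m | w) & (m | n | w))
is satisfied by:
  {w: False, n: False}
  {n: True, w: False}
  {w: True, n: False}


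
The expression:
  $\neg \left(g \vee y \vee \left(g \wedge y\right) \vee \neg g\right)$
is never true.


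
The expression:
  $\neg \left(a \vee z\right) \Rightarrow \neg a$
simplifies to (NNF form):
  $\text{True}$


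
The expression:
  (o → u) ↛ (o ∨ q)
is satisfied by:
  {q: False, o: False}


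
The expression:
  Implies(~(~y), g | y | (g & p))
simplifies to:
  True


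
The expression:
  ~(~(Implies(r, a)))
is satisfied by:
  {a: True, r: False}
  {r: False, a: False}
  {r: True, a: True}


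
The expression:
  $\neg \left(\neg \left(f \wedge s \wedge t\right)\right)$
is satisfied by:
  {t: True, s: True, f: True}


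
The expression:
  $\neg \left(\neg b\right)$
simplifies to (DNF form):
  $b$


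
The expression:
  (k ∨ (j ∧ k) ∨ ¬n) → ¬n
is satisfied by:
  {k: False, n: False}
  {n: True, k: False}
  {k: True, n: False}


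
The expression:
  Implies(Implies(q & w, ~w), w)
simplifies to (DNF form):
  w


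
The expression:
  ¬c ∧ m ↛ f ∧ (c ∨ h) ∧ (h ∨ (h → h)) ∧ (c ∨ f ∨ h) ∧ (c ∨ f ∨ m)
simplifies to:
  h ∧ m ∧ ¬c ∧ ¬f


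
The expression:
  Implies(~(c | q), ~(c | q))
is always true.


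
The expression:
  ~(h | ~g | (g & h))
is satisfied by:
  {g: True, h: False}


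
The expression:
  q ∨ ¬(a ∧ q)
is always true.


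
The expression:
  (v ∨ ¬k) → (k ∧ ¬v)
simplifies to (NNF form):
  k ∧ ¬v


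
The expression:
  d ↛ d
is never true.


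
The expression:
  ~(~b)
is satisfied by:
  {b: True}


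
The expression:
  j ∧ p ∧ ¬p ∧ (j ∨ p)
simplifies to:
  False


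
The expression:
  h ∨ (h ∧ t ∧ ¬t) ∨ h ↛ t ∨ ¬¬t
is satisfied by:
  {t: True, h: True}
  {t: True, h: False}
  {h: True, t: False}


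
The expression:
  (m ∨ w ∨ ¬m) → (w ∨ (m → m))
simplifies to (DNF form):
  True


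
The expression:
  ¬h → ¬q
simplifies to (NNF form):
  h ∨ ¬q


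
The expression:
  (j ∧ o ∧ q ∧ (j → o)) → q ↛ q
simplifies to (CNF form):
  ¬j ∨ ¬o ∨ ¬q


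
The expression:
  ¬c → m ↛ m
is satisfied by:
  {c: True}


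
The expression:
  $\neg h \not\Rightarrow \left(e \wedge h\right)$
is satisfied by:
  {h: False}


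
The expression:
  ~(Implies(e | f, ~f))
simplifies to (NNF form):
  f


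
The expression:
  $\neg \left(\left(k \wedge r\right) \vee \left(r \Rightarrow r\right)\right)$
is never true.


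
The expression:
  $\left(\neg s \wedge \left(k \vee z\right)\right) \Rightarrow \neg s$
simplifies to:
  $\text{True}$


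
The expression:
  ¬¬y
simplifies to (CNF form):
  y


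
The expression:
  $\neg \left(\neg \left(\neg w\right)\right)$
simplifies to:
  $\neg w$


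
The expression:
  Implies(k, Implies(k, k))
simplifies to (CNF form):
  True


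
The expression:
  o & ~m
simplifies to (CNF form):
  o & ~m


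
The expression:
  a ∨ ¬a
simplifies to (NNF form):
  True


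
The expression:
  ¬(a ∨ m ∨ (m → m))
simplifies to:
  False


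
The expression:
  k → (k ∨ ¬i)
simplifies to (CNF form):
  True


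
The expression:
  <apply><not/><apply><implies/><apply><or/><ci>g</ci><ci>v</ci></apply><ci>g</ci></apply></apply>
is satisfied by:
  {v: True, g: False}


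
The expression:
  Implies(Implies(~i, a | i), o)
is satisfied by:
  {o: True, a: False, i: False}
  {i: True, o: True, a: False}
  {o: True, a: True, i: False}
  {i: True, o: True, a: True}
  {i: False, a: False, o: False}


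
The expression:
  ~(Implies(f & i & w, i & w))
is never true.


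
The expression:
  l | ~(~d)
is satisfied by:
  {d: True, l: True}
  {d: True, l: False}
  {l: True, d: False}


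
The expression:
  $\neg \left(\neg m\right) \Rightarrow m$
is always true.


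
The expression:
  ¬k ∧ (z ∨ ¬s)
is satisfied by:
  {z: True, s: False, k: False}
  {s: False, k: False, z: False}
  {z: True, s: True, k: False}


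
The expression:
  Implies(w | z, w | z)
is always true.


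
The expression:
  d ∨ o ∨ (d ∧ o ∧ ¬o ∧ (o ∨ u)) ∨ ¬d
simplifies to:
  True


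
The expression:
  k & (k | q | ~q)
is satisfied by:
  {k: True}


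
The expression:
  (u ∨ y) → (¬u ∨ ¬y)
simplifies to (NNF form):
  ¬u ∨ ¬y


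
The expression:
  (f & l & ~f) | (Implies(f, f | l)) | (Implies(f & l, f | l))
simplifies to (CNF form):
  True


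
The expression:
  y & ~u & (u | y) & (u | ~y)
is never true.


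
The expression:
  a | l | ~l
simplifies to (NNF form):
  True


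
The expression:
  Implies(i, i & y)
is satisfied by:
  {y: True, i: False}
  {i: False, y: False}
  {i: True, y: True}


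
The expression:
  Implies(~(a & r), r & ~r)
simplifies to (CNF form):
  a & r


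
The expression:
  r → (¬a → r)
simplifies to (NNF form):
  True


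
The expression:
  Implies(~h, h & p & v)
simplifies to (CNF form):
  h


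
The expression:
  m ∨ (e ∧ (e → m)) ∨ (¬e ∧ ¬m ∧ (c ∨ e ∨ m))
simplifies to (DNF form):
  m ∨ (c ∧ ¬e)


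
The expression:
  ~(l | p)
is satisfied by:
  {p: False, l: False}


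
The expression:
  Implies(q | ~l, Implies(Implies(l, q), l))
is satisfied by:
  {l: True}


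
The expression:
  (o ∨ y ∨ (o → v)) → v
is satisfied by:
  {v: True}


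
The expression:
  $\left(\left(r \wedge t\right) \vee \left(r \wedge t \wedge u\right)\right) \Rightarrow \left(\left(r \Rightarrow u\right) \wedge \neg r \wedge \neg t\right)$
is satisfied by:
  {t: False, r: False}
  {r: True, t: False}
  {t: True, r: False}


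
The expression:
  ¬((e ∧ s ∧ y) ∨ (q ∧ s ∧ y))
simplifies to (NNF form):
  (¬e ∧ ¬q) ∨ ¬s ∨ ¬y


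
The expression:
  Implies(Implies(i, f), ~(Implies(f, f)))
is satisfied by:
  {i: True, f: False}


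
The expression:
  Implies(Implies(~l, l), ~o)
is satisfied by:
  {l: False, o: False}
  {o: True, l: False}
  {l: True, o: False}


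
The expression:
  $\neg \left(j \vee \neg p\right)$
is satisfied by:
  {p: True, j: False}


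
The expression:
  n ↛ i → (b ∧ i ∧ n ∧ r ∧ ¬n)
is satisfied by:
  {i: True, n: False}
  {n: False, i: False}
  {n: True, i: True}


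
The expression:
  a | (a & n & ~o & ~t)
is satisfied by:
  {a: True}


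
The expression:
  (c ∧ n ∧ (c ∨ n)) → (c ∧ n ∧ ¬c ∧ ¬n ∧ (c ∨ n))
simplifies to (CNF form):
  ¬c ∨ ¬n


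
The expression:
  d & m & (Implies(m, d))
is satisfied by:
  {m: True, d: True}


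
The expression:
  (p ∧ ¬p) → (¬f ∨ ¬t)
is always true.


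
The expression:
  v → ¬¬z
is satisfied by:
  {z: True, v: False}
  {v: False, z: False}
  {v: True, z: True}


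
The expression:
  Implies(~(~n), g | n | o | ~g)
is always true.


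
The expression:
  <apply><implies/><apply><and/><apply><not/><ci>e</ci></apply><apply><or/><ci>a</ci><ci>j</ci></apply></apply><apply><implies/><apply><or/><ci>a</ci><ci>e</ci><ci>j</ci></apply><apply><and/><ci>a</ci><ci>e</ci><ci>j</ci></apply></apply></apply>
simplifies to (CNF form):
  <apply><and/><apply><or/><ci>e</ci><apply><not/><ci>a</ci></apply></apply><apply><or/><ci>e</ci><apply><not/><ci>j</ci></apply></apply></apply>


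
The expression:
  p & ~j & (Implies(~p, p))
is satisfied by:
  {p: True, j: False}


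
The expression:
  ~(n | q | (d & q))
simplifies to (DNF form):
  ~n & ~q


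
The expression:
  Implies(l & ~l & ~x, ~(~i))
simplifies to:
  True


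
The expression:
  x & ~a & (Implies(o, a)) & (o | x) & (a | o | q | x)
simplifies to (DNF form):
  x & ~a & ~o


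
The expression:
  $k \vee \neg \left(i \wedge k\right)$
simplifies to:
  $\text{True}$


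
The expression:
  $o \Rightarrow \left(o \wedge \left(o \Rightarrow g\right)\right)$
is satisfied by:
  {g: True, o: False}
  {o: False, g: False}
  {o: True, g: True}


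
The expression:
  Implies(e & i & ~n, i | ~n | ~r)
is always true.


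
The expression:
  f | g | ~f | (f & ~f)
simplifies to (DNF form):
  True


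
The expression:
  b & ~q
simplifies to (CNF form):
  b & ~q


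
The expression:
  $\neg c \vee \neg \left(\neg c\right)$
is always true.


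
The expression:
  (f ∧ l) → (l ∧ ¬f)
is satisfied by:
  {l: False, f: False}
  {f: True, l: False}
  {l: True, f: False}


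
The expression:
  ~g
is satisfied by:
  {g: False}


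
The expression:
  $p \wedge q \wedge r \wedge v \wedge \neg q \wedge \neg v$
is never true.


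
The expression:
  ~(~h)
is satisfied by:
  {h: True}


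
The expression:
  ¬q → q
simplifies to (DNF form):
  q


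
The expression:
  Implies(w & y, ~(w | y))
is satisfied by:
  {w: False, y: False}
  {y: True, w: False}
  {w: True, y: False}


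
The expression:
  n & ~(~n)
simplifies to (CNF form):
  n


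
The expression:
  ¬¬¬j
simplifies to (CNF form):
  ¬j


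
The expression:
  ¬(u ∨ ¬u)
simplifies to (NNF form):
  False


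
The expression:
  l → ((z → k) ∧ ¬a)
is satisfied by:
  {k: True, a: False, l: False, z: False}
  {k: False, a: False, l: False, z: False}
  {k: True, z: True, a: False, l: False}
  {z: True, k: False, a: False, l: False}
  {k: True, a: True, z: False, l: False}
  {a: True, z: False, l: False, k: False}
  {k: True, z: True, a: True, l: False}
  {z: True, a: True, k: False, l: False}
  {l: True, k: True, z: False, a: False}
  {l: True, z: False, a: False, k: False}
  {k: True, l: True, z: True, a: False}


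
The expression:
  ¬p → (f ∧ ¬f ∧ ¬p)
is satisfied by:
  {p: True}


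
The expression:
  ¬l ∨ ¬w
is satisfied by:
  {l: False, w: False}
  {w: True, l: False}
  {l: True, w: False}


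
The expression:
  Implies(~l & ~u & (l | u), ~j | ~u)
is always true.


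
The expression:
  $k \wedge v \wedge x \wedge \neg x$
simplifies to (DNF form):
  $\text{False}$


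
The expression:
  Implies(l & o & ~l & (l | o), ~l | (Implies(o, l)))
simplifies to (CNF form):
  True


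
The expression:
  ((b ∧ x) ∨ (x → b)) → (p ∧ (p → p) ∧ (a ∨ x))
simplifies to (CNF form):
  (a ∨ x) ∧ (p ∨ x) ∧ (p ∨ ¬b) ∧ (a ∨ p ∨ x) ∧ (a ∨ p ∨ ¬b) ∧ (a ∨ x ∨ ¬b) ∧ (p ∨ x ∨ ¬b)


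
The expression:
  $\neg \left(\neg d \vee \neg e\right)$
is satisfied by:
  {e: True, d: True}


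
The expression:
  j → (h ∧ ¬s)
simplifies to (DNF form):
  (h ∧ ¬s) ∨ ¬j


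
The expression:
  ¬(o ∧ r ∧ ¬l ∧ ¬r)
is always true.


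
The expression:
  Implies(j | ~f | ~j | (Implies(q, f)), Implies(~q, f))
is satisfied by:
  {q: True, f: True}
  {q: True, f: False}
  {f: True, q: False}


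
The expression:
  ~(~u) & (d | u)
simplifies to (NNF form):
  u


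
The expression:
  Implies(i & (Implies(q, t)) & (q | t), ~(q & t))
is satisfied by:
  {t: False, i: False, q: False}
  {q: True, t: False, i: False}
  {i: True, t: False, q: False}
  {q: True, i: True, t: False}
  {t: True, q: False, i: False}
  {q: True, t: True, i: False}
  {i: True, t: True, q: False}


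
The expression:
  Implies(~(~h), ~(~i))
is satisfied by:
  {i: True, h: False}
  {h: False, i: False}
  {h: True, i: True}


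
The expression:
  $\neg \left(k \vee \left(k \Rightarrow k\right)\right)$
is never true.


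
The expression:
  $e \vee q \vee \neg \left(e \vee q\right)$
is always true.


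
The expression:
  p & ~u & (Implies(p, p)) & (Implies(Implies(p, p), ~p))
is never true.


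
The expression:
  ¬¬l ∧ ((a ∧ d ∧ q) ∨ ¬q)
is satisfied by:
  {d: True, a: True, l: True, q: False}
  {d: True, l: True, a: False, q: False}
  {a: True, l: True, d: False, q: False}
  {l: True, d: False, a: False, q: False}
  {d: True, q: True, a: True, l: True}


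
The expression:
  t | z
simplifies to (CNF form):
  t | z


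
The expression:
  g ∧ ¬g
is never true.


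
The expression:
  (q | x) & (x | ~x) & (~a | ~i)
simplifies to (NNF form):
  (q & ~a) | (q & ~i) | (x & ~a) | (x & ~i)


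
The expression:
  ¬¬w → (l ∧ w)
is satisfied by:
  {l: True, w: False}
  {w: False, l: False}
  {w: True, l: True}


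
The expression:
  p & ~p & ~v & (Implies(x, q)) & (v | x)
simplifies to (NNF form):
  False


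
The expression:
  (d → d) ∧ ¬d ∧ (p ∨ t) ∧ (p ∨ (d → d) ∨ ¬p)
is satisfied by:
  {t: True, p: True, d: False}
  {t: True, d: False, p: False}
  {p: True, d: False, t: False}


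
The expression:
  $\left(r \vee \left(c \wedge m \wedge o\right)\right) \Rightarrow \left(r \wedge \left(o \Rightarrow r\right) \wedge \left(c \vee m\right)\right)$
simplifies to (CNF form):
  $\left(c \vee m \vee \neg r\right) \wedge \left(c \vee r \vee \neg r\right) \wedge \left(m \vee \neg m \vee \neg r\right) \wedge \left(r \vee \neg m \vee \neg r\right) \wedge \left(c \vee m \vee \neg c \vee \neg o\right) \wedge \left(c \vee m \vee \neg c \vee \neg r\right) \wedge \left(c \vee m \vee \neg o \vee \neg r\right) \wedge \left(c \vee r \vee \neg c \vee \neg o\right) \wedge \left(c \vee r \vee \neg c \vee \neg r\right) \wedge \left(c \vee r \vee \neg o \vee \neg r\right) \wedge \left(m \vee \neg c \vee \neg m \vee \neg o\right) \wedge \left(m \vee \neg c \vee \neg m \vee \neg r\right) \wedge \left(m \vee \neg m \vee \neg o \vee \neg r\right) \wedge \left(r \vee \neg c \vee \neg m \vee \neg o\right) \wedge \left(r \vee \neg c \vee \neg m \vee \neg r\right) \wedge \left(r \vee \neg m \vee \neg o \vee \neg r\right)$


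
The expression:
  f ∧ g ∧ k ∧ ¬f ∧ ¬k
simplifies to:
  False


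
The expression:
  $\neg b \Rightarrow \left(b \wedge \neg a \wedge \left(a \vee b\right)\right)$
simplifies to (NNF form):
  $b$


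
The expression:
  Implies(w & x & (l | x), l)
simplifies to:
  l | ~w | ~x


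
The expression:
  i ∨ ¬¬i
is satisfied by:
  {i: True}


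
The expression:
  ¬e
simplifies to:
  ¬e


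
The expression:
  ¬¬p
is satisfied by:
  {p: True}


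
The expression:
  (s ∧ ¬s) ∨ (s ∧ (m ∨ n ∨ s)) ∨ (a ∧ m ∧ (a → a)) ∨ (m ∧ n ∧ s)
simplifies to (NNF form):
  s ∨ (a ∧ m)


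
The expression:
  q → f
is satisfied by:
  {f: True, q: False}
  {q: False, f: False}
  {q: True, f: True}


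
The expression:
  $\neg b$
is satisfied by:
  {b: False}


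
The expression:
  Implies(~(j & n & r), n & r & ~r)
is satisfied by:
  {r: True, j: True, n: True}


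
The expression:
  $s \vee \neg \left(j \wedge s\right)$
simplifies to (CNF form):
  $\text{True}$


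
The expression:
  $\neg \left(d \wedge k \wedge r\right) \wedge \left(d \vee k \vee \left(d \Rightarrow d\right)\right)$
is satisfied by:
  {k: False, d: False, r: False}
  {r: True, k: False, d: False}
  {d: True, k: False, r: False}
  {r: True, d: True, k: False}
  {k: True, r: False, d: False}
  {r: True, k: True, d: False}
  {d: True, k: True, r: False}


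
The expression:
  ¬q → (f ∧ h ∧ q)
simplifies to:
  q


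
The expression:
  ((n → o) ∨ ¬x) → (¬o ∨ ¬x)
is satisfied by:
  {o: False, x: False}
  {x: True, o: False}
  {o: True, x: False}


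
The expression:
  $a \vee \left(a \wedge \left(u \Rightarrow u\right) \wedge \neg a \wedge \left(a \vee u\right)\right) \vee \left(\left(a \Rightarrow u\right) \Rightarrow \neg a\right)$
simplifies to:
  $\text{True}$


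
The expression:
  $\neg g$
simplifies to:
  $\neg g$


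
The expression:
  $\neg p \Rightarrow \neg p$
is always true.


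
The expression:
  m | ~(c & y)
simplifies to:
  m | ~c | ~y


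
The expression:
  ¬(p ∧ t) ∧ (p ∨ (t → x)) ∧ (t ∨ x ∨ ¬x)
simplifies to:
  (x ∧ ¬p) ∨ ¬t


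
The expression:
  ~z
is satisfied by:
  {z: False}


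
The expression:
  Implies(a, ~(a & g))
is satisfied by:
  {g: False, a: False}
  {a: True, g: False}
  {g: True, a: False}


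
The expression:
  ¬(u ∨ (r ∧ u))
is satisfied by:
  {u: False}


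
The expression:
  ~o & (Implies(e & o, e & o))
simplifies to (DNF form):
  ~o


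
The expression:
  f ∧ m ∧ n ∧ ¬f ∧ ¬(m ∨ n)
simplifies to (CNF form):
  False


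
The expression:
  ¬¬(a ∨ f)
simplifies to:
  a ∨ f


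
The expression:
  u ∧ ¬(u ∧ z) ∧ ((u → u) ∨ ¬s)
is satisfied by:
  {u: True, z: False}


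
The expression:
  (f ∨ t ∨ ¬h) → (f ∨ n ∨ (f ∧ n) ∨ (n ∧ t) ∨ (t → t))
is always true.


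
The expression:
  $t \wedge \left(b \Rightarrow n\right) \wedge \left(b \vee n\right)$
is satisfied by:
  {t: True, n: True}


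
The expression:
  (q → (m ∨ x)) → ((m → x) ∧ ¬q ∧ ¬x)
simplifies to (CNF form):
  ¬m ∧ ¬x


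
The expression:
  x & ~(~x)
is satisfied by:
  {x: True}


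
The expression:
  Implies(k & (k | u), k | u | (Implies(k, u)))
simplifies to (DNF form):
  True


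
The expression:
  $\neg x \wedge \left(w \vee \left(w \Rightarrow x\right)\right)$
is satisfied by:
  {x: False}


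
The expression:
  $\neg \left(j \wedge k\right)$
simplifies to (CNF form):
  $\neg j \vee \neg k$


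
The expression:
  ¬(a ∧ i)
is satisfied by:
  {a: False, i: False}
  {i: True, a: False}
  {a: True, i: False}


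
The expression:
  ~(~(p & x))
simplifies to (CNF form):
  p & x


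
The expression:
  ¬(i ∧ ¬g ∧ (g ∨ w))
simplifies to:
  g ∨ ¬i ∨ ¬w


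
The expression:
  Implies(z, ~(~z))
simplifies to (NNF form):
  True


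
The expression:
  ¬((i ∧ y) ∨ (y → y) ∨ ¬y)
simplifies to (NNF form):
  False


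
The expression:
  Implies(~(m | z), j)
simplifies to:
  j | m | z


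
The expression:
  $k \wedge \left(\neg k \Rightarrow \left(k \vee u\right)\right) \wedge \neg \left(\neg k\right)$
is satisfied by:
  {k: True}


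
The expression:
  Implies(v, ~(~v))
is always true.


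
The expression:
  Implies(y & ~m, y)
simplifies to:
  True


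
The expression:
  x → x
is always true.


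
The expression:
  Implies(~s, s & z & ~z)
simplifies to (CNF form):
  s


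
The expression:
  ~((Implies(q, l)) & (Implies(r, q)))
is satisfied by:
  {r: True, l: False, q: False}
  {q: True, r: True, l: False}
  {q: True, r: False, l: False}
  {l: True, r: True, q: False}


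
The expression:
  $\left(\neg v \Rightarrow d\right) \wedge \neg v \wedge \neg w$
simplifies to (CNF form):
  $d \wedge \neg v \wedge \neg w$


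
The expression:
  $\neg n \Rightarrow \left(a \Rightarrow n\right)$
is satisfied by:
  {n: True, a: False}
  {a: False, n: False}
  {a: True, n: True}


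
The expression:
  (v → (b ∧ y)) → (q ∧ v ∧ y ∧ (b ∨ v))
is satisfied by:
  {q: True, v: True, y: False, b: False}
  {v: True, b: False, q: False, y: False}
  {b: True, q: True, v: True, y: False}
  {b: True, v: True, q: False, y: False}
  {y: True, q: True, v: True, b: False}
  {y: True, v: True, b: False, q: False}
  {y: True, b: True, v: True, q: True}


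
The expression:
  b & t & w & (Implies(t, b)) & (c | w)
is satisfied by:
  {t: True, w: True, b: True}


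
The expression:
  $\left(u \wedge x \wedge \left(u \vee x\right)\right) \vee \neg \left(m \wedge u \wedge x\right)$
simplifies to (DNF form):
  $\text{True}$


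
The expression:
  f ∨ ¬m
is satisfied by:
  {f: True, m: False}
  {m: False, f: False}
  {m: True, f: True}


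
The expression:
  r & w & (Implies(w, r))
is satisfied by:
  {r: True, w: True}


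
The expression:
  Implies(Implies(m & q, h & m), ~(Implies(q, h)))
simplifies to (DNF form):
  q & ~h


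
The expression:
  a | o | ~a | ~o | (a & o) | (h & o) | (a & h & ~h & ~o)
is always true.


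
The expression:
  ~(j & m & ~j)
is always true.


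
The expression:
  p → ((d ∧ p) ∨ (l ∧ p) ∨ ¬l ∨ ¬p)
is always true.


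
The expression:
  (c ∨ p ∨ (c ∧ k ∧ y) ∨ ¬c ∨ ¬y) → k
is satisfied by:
  {k: True}


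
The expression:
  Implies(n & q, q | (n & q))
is always true.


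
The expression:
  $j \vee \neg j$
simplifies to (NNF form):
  $\text{True}$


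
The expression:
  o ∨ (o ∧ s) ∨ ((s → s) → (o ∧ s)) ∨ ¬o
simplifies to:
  True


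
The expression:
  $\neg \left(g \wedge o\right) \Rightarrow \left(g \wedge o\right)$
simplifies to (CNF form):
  $g \wedge o$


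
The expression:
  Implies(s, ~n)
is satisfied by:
  {s: False, n: False}
  {n: True, s: False}
  {s: True, n: False}


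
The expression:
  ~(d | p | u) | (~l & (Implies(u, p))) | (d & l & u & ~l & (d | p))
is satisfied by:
  {u: False, p: False, l: False, d: False}
  {d: True, u: False, p: False, l: False}
  {p: True, d: False, u: False, l: False}
  {d: True, p: True, u: False, l: False}
  {p: True, u: True, d: False, l: False}
  {d: True, p: True, u: True, l: False}
  {l: True, d: False, u: False, p: False}


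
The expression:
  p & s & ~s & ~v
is never true.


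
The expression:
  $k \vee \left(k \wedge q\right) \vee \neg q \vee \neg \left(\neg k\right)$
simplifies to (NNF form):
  $k \vee \neg q$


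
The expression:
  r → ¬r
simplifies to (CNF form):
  ¬r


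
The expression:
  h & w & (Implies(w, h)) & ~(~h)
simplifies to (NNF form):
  h & w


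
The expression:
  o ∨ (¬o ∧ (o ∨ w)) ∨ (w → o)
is always true.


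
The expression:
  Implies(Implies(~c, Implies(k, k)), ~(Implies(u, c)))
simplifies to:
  u & ~c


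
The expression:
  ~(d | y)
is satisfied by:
  {d: False, y: False}


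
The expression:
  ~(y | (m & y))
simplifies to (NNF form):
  ~y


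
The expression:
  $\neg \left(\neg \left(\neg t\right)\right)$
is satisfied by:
  {t: False}


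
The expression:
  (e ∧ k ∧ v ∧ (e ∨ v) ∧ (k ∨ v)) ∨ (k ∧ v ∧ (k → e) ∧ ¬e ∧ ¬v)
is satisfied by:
  {k: True, e: True, v: True}


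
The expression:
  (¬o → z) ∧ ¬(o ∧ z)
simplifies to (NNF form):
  (o ∧ ¬z) ∨ (z ∧ ¬o)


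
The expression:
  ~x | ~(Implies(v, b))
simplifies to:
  ~x | (v & ~b)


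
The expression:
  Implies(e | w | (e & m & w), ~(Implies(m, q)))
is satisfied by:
  {m: True, q: False, e: False, w: False}
  {m: False, q: False, e: False, w: False}
  {m: True, w: True, q: False, e: False}
  {m: True, e: True, w: False, q: False}
  {m: True, e: True, w: True, q: False}
  {m: True, q: True, w: False, e: False}
  {q: True, w: False, e: False, m: False}


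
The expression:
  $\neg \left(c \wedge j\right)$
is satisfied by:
  {c: False, j: False}
  {j: True, c: False}
  {c: True, j: False}


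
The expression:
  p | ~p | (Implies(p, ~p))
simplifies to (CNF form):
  True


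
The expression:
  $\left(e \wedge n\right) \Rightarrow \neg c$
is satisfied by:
  {c: False, n: False, e: False}
  {e: True, c: False, n: False}
  {n: True, c: False, e: False}
  {e: True, n: True, c: False}
  {c: True, e: False, n: False}
  {e: True, c: True, n: False}
  {n: True, c: True, e: False}


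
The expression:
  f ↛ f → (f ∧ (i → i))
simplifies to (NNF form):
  True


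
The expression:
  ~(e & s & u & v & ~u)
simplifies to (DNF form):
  True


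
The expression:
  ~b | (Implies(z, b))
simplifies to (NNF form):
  True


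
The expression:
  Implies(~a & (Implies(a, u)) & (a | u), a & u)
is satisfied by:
  {a: True, u: False}
  {u: False, a: False}
  {u: True, a: True}


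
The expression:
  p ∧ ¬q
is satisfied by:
  {p: True, q: False}


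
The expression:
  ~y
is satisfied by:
  {y: False}


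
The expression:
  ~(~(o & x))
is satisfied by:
  {x: True, o: True}


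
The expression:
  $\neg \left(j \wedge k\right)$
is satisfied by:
  {k: False, j: False}
  {j: True, k: False}
  {k: True, j: False}


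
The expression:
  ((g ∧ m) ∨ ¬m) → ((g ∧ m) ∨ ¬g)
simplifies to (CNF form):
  m ∨ ¬g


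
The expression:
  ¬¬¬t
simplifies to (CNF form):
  ¬t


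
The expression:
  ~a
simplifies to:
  ~a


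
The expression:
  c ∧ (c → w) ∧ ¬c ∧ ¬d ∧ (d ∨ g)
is never true.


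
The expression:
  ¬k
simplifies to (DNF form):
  ¬k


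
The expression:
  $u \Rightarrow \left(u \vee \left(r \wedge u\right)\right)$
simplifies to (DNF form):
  $\text{True}$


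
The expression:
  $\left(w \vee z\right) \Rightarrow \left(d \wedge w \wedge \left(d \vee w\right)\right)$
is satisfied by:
  {d: True, w: False, z: False}
  {w: False, z: False, d: False}
  {d: True, w: True, z: False}
  {d: True, z: True, w: True}


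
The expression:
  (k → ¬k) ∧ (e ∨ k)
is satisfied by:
  {e: True, k: False}


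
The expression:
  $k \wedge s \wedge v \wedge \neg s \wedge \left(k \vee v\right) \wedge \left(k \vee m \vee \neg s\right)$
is never true.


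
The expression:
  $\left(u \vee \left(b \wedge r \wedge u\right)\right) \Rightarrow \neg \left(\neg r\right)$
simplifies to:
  $r \vee \neg u$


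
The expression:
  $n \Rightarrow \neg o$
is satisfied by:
  {o: False, n: False}
  {n: True, o: False}
  {o: True, n: False}


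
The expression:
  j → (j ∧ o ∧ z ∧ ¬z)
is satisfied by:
  {j: False}


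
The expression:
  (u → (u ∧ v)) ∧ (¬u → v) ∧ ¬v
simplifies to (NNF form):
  False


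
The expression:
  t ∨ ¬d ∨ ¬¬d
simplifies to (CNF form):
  True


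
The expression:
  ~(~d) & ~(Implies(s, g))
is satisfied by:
  {s: True, d: True, g: False}


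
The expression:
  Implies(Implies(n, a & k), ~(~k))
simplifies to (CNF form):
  k | n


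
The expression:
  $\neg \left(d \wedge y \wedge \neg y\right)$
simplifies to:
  $\text{True}$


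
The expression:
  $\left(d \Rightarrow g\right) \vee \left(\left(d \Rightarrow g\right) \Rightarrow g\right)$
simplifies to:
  $\text{True}$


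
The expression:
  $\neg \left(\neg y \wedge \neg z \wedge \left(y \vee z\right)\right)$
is always true.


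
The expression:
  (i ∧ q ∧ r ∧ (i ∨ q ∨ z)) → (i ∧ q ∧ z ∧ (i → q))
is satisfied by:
  {z: True, q: False, i: False, r: False}
  {r: False, q: False, z: False, i: False}
  {r: True, z: True, q: False, i: False}
  {r: True, q: False, z: False, i: False}
  {i: True, z: True, r: False, q: False}
  {i: True, r: False, q: False, z: False}
  {i: True, r: True, z: True, q: False}
  {i: True, r: True, q: False, z: False}
  {z: True, q: True, i: False, r: False}
  {q: True, i: False, z: False, r: False}
  {r: True, q: True, z: True, i: False}
  {r: True, q: True, i: False, z: False}
  {z: True, q: True, i: True, r: False}
  {q: True, i: True, r: False, z: False}
  {r: True, q: True, i: True, z: True}


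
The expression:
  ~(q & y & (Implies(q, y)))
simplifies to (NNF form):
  ~q | ~y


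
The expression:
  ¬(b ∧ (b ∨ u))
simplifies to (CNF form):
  ¬b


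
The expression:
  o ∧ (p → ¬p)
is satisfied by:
  {o: True, p: False}


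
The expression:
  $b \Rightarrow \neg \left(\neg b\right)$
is always true.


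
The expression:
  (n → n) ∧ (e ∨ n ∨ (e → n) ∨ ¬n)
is always true.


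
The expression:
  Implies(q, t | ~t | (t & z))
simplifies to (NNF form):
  True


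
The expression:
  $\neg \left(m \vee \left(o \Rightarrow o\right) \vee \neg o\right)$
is never true.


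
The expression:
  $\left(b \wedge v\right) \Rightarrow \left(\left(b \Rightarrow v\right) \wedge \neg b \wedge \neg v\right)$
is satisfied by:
  {v: False, b: False}
  {b: True, v: False}
  {v: True, b: False}


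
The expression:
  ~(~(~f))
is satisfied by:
  {f: False}


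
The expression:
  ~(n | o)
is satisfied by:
  {n: False, o: False}


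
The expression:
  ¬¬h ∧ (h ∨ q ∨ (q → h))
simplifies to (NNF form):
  h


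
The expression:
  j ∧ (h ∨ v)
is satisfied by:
  {j: True, v: True, h: True}
  {j: True, v: True, h: False}
  {j: True, h: True, v: False}


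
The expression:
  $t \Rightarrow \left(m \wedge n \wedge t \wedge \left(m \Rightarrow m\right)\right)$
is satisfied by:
  {n: True, m: True, t: False}
  {n: True, m: False, t: False}
  {m: True, n: False, t: False}
  {n: False, m: False, t: False}
  {n: True, t: True, m: True}


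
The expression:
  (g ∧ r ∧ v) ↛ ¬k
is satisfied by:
  {r: True, g: True, k: True, v: True}


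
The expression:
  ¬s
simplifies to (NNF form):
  ¬s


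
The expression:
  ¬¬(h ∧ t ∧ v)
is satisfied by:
  {t: True, h: True, v: True}


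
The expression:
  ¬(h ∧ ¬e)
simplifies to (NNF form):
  e ∨ ¬h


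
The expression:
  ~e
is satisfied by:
  {e: False}


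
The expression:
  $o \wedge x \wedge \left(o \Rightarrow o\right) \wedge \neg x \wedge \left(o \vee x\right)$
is never true.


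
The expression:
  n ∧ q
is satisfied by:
  {q: True, n: True}


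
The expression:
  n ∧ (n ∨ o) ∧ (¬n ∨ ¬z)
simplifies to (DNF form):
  n ∧ ¬z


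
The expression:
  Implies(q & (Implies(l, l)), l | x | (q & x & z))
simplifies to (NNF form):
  l | x | ~q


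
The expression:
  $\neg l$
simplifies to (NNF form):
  $\neg l$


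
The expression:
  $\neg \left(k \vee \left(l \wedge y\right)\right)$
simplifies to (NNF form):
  $\neg k \wedge \left(\neg l \vee \neg y\right)$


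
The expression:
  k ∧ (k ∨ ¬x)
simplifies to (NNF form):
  k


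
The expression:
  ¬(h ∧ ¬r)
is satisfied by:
  {r: True, h: False}
  {h: False, r: False}
  {h: True, r: True}


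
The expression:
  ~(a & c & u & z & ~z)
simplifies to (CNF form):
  True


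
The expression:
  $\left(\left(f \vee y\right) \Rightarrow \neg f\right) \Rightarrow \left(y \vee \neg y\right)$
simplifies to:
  $\text{True}$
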